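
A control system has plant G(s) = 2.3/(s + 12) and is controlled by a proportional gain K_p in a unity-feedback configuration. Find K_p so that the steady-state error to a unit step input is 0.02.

K_p = 256

Steady-state error for a unit step on this type-0 loop is 1/(1 + K_p·G(0)).
G(0) = 0.1917. Require 1/(1 + K_p·0.1917) = 0.02, so 1 + 0.1917·K_p = 50.
K_p = (50 − 1)/0.1917 = 256.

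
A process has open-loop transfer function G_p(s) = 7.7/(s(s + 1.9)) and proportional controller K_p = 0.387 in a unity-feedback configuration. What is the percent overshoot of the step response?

From 1 + K_pG_p(s) = 0: s² + 1.9s + 2.98 = 0 ⇒ ω_n = 1.726, ζ = 0.5503.
%OS = 100·exp(−πζ/√(1−ζ²)) = 100·exp(−π·0.5503/√0.6971) = 12.6%.

12.6%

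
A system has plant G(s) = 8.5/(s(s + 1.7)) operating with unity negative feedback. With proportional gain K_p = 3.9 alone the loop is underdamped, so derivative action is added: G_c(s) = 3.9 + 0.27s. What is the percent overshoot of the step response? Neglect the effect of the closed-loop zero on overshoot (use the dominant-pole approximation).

Forward path: (3.9 + 0.27s)·8.5/(s(s+1.7)). The closed-loop characteristic equation is s² + (1.7 + 8.5·0.27)s + 8.5·3.9 = 0.
That is s² + 3.995s + 33.15 = 0, so ω_n = 5.758 rad/s and ζ = 3.995/(2·5.758) = 0.3469.
%OS = 100·exp(−πζ/√(1−ζ²)) = 31.3%.

31.3%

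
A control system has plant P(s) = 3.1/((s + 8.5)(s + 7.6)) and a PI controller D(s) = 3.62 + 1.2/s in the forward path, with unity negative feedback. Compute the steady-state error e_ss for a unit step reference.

0

The open loop D(s)P(s) has a pole at the origin (type 1), so the static position error constant is infinite and e_ss = 1/(1+∞) = 0.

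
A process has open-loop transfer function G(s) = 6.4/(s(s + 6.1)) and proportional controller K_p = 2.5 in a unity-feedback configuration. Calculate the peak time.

The closed-loop denominator s² + 6.1s + 16 gives ω_n = √16 = 4 and ζ = 6.1/(2ω_n) = 0.7625.
Damped frequency ω_d = ω_n√(1−ζ²) = 2.588 rad/s, so peak time T_p = π/ω_d = 1.21 s.

T_p = 1.21 s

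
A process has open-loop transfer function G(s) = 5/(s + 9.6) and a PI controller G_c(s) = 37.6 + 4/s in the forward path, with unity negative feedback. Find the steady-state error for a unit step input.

0

The open loop G_c(s)G(s) has a pole at the origin (type 1), so the static position error constant is infinite and e_ss = 1/(1+∞) = 0.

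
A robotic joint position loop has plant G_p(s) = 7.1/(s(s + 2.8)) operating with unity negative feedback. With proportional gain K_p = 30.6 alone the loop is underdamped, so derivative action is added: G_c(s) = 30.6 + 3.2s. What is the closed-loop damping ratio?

ζ = 0.866

Forward path: (30.6 + 3.2s)·7.1/(s(s+2.8)). The closed-loop characteristic equation is s² + (2.8 + 7.1·3.2)s + 7.1·30.6 = 0.
That is s² + 25.52s + 217.3 = 0, so ω_n = 14.74 rad/s and ζ = 25.52/(2·14.74) = 0.8657.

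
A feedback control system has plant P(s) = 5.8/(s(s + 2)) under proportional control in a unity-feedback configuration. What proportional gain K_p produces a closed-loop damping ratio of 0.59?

K_p = 0.495

Closed-loop characteristic equation: s² + 2s + K_p·5.8 = 0.
So ω_n = √(5.8K_p) and 2ζω_n = 2, giving ζ = 2/(2√(5.8K_p)).
Setting ζ = 0.59: √(5.8K_p) = 2/(2·0.59) = 1.695, so K_p = 2.873/5.8 = 0.495.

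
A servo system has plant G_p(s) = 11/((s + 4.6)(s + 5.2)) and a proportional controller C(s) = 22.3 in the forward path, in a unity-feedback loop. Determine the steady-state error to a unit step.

The loop is type 0. Static position error constant K_pos = C(0)·G_p(0) = 22.3·0.4599 = 10.26.
Steady-state error to a unit step: e_ss = 1/(1+K_pos) = 1/11.26 = 0.0888.

0.0888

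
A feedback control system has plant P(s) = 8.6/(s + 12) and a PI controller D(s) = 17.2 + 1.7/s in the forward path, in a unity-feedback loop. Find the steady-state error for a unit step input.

0

The open loop D(s)P(s) has a pole at the origin (type 1), so the static position error constant is infinite and e_ss = 1/(1+∞) = 0.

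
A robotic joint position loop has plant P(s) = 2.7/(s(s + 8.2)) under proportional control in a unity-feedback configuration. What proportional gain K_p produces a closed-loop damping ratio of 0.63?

K_p = 15.7

Closed-loop characteristic equation: s² + 8.2s + K_p·2.7 = 0.
So ω_n = √(2.7K_p) and 2ζω_n = 8.2, giving ζ = 8.2/(2√(2.7K_p)).
Setting ζ = 0.63: √(2.7K_p) = 8.2/(2·0.63) = 6.508, so K_p = 42.35/2.7 = 15.7.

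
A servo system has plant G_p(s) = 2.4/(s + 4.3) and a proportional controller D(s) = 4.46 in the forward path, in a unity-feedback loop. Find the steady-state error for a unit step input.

0.287

The loop is type 0. Static position error constant K_pos = D(0)·G_p(0) = 4.46·0.5581 = 2.489.
Steady-state error to a unit step: e_ss = 1/(1+K_pos) = 1/3.489 = 0.287.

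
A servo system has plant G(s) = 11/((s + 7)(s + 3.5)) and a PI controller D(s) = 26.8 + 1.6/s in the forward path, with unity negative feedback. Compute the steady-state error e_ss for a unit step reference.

The open loop D(s)G(s) has a pole at the origin (type 1), so the static position error constant is infinite and e_ss = 1/(1+∞) = 0.

0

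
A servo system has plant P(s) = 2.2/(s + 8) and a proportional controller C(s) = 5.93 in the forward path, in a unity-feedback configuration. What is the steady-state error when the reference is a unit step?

The loop is type 0. Static position error constant K_pos = C(0)·P(0) = 5.93·0.275 = 1.631.
Steady-state error to a unit step: e_ss = 1/(1+K_pos) = 1/2.631 = 0.38.

0.38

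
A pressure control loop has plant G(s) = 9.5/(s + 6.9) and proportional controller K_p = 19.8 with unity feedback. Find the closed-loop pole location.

Closed-loop transfer function: T(s) = K_p·G(s)/(1 + K_p·G(s)) = 188.1/(s + 6.9 + 188.1) = 188.1/(s + 195).
The closed-loop pole is at s = −195.

s = -195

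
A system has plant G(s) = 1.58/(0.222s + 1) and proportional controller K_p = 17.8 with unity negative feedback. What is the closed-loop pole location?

Closed loop: T(s) = K_p·G/(1+K_p·G) = 28.12/(0.222s + 1 + 28.12), with pole at s = −(1 + 28.12)/0.222 = −131.2.

s = -131.2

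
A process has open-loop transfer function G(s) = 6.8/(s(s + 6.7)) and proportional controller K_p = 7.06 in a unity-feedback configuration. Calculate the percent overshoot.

From 1 + K_pG(s) = 0: s² + 6.7s + 48.01 = 0 ⇒ ω_n = 6.929, ζ = 0.4835.
%OS = 100·exp(−πζ/√(1−ζ²)) = 100·exp(−π·0.4835/√0.7662) = 17.6%.

17.6%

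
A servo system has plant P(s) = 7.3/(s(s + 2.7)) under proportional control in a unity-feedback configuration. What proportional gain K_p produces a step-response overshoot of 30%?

From %OS = 100·exp(−πζ/√(1−ζ²)) = 30%, ζ = −ln(0.3)/√(π²+ln²(0.3)) = 0.3579.
Characteristic equation s² + 2.7s + 7.3K_p = 0 gives ζ = 2.7/(2√(7.3K_p)).
Setting ζ = 0.3579: √(7.3K_p) = 2.7/(2·0.3579) = 3.772, so K_p = 14.23/7.3 = 1.95.

K_p = 1.95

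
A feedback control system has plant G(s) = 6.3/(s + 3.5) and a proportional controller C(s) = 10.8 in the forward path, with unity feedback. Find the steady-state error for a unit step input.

0.0489

The loop is type 0. Static position error constant K_pos = C(0)·G(0) = 10.8·1.8 = 19.44.
Steady-state error to a unit step: e_ss = 1/(1+K_pos) = 1/20.44 = 0.0489.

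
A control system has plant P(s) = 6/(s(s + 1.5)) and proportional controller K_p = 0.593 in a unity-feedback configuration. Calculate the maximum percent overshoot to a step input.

25.6%

From 1 + K_pP(s) = 0: s² + 1.5s + 3.558 = 0 ⇒ ω_n = 1.886, ζ = 0.3976.
%OS = 100·exp(−πζ/√(1−ζ²)) = 100·exp(−π·0.3976/√0.8419) = 25.6%.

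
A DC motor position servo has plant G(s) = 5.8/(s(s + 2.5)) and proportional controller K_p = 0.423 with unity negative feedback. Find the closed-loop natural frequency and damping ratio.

ω_n = 1.57 rad/s, ζ = 0.798

With unity feedback the closed-loop characteristic equation is s² + 2.5s + 0.423·5.8 = s² + 2.5s + 2.453 = 0.
So ω_n² = 2.453 ⇒ ω_n = 1.566 rad/s, and ζ = 2.5/(2ω_n) = 0.798.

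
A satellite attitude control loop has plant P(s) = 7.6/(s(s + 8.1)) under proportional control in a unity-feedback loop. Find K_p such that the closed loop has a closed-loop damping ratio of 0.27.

K_p = 29.6

Closed-loop characteristic equation: s² + 8.1s + K_p·7.6 = 0.
So ω_n = √(7.6K_p) and 2ζω_n = 8.1, giving ζ = 8.1/(2√(7.6K_p)).
Setting ζ = 0.27: √(7.6K_p) = 8.1/(2·0.27) = 15, so K_p = 225/7.6 = 29.6.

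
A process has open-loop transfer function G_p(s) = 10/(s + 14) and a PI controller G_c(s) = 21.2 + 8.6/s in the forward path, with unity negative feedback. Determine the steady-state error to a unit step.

0

The open loop G_c(s)G_p(s) has a pole at the origin (type 1), so the static position error constant is infinite and e_ss = 1/(1+∞) = 0.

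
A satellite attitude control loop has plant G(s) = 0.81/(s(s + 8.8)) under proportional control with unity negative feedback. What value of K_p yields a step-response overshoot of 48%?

From %OS = 100·exp(−πζ/√(1−ζ²)) = 48%, ζ = −ln(0.48)/√(π²+ln²(0.48)) = 0.2275.
Characteristic equation s² + 8.8s + 0.81K_p = 0 gives ζ = 8.8/(2√(0.81K_p)).
Setting ζ = 0.2275: √(0.81K_p) = 8.8/(2·0.2275) = 19.34, so K_p = 374.1/0.81 = 462.

K_p = 462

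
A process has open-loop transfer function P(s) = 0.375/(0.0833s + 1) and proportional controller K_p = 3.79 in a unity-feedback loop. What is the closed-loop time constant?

τ = 0.0344 s

Closed loop: T(s) = K_p·P/(1+K_p·P) = 1.421/(0.0833s + 1 + 1.421), with pole at s = −(1 + 1.421)/0.0833 = −29.07.
Closed-loop time constant τ = 1/29.07 = 0.0344 s.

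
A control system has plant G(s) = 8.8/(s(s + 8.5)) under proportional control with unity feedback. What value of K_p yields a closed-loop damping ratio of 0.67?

Closed-loop characteristic equation: s² + 8.5s + K_p·8.8 = 0.
So ω_n = √(8.8K_p) and 2ζω_n = 8.5, giving ζ = 8.5/(2√(8.8K_p)).
Setting ζ = 0.67: √(8.8K_p) = 8.5/(2·0.67) = 6.343, so K_p = 40.24/8.8 = 4.57.

K_p = 4.57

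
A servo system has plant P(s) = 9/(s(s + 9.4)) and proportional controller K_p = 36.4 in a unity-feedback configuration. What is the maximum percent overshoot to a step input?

Closed-loop characteristic equation: s² + 9.4s + 327.6 = 0, so ω_n = 18.1 rad/s and ζ = 9.4/(2·18.1) = 0.2597.
%OS = 100·exp(−πζ/√(1−ζ²)) = 100·exp(−π·0.2597/√0.9326) = 43%.

43%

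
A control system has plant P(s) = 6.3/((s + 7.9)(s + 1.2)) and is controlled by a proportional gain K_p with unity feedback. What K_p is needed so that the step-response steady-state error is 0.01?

For a type-0 loop with proportional control, e_ss = 1/(1 + K_p·P(0)).
P(0) = 0.6646. Require 1/(1 + K_p·0.6646) = 0.01, so 1 + 0.6646·K_p = 100.
K_p = (100 − 1)/0.6646 = 149.

K_p = 149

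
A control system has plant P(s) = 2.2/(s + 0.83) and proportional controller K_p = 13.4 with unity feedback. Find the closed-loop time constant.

τ = 0.033 s

Closed-loop transfer function: T(s) = K_p·P(s)/(1 + K_p·P(s)) = 29.48/(s + 0.83 + 29.48) = 29.48/(s + 30.31).
Time constant τ = 1/30.31 = 0.033 s.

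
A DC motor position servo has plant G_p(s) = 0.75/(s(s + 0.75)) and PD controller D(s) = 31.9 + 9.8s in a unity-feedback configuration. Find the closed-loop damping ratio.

Forward path: (31.9 + 9.8s)·0.75/(s(s+0.75)). The closed-loop characteristic equation is s² + (0.75 + 0.75·9.8)s + 0.75·31.9 = 0.
That is s² + 8.1s + 23.92 = 0, so ω_n = 4.891 rad/s and ζ = 8.1/(2·4.891) = 0.828.

ζ = 0.828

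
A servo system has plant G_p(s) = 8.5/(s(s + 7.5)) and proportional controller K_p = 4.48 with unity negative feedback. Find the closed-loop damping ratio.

ζ = 0.608

1 + K_p·G_p(s) = 0 gives s² + 7.5s + 38.08 = 0.
Matching s² + 2ζω_n s + ω_n²: ω_n = √38.08 = 6.171 rad/s and 2ζω_n = 7.5, so ζ = 7.5/(2·6.171) = 0.608.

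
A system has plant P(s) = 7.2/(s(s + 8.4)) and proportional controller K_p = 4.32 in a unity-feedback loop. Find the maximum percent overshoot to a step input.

2.74%

From 1 + K_pP(s) = 0: s² + 8.4s + 31.1 = 0 ⇒ ω_n = 5.577, ζ = 0.7531.
%OS = 100·exp(−πζ/√(1−ζ²)) = 100·exp(−π·0.7531/√0.4329) = 2.74%.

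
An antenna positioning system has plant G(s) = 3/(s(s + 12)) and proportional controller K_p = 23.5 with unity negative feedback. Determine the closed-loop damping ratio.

With unity feedback the closed-loop characteristic equation is s² + 12s + 23.5·3 = s² + 12s + 70.5 = 0.
So ω_n² = 70.5 ⇒ ω_n = 8.396 rad/s, and ζ = 12/(2ω_n) = 0.715.

ζ = 0.715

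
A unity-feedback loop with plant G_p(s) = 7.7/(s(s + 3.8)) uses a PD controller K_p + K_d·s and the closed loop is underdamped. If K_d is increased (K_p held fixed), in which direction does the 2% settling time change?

Characteristic equation s² + (3.8 + 7.7K_d)s + 7.7K_p = 0: raising K_d increases ζω_n = (3.8+7.7K_d)/2 while the loop stays underdamped, so T_s ≈ 4/(ζω_n) decreases.

decrease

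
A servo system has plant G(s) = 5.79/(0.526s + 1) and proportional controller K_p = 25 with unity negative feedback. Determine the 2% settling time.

T_s ≈ 0.0144 s

Closed loop: T(s) = K_p·G/(1+K_p·G) = 144.8/(0.526s + 1 + 144.8), with pole at s = −(1 + 144.8)/0.526 = −277.1.
τ = 1/277.1 = 0.003609 s, so 2% settling time ≈ 4τ = 0.0144 s.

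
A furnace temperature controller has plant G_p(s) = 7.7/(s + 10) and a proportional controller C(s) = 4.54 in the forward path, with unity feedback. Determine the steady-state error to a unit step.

0.222

The loop is type 0. Static position error constant K_pos = C(0)·G_p(0) = 4.54·0.77 = 3.496.
Steady-state error to a unit step: e_ss = 1/(1+K_pos) = 1/4.496 = 0.222.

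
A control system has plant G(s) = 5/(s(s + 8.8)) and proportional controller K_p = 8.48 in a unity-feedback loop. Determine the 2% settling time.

T_s ≈ 0.909 s

From 1 + K_pG(s) = 0: s² + 8.8s + 42.4 = 0 ⇒ ω_n = 6.512, ζ = 0.6757.
2% settling time T_s ≈ 4/(ζω_n) = 4/4.4 = 0.909 s.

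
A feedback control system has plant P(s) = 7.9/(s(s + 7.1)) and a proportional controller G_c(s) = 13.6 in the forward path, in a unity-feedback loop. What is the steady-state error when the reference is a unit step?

The open loop G_c(s)P(s) has a pole at the origin (type 1), so the static position error constant is infinite and e_ss = 1/(1+∞) = 0.

0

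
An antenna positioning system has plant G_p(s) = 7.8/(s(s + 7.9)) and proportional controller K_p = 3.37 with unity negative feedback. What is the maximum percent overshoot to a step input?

2.24%

From 1 + K_pG_p(s) = 0: s² + 7.9s + 26.29 = 0 ⇒ ω_n = 5.127, ζ = 0.7704.
%OS = 100·exp(−πζ/√(1−ζ²)) = 100·exp(−π·0.7704/√0.4064) = 2.24%.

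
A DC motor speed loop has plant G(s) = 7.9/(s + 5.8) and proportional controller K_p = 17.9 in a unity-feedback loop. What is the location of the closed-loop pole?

Closed-loop transfer function: T(s) = K_p·G(s)/(1 + K_p·G(s)) = 141.4/(s + 5.8 + 141.4) = 141.4/(s + 147.2).
The closed-loop pole is at s = −147.2.

s = -147.2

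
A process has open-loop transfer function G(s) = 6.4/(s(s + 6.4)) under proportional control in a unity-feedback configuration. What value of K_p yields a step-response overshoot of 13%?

K_p = 5.39

From %OS = 100·exp(−πζ/√(1−ζ²)) = 13%, ζ = −ln(0.13)/√(π²+ln²(0.13)) = 0.5446.
Characteristic equation s² + 6.4s + 6.4K_p = 0 gives ζ = 6.4/(2√(6.4K_p)).
Setting ζ = 0.5446: √(6.4K_p) = 6.4/(2·0.5446) = 5.875, so K_p = 34.52/6.4 = 5.39.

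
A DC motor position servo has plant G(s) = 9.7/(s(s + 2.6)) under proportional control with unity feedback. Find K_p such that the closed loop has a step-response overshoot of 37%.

From %OS = 100·exp(−πζ/√(1−ζ²)) = 37%, ζ = −ln(0.37)/√(π²+ln²(0.37)) = 0.3017.
Characteristic equation s² + 2.6s + 9.7K_p = 0 gives ζ = 2.6/(2√(9.7K_p)).
Setting ζ = 0.3017: √(9.7K_p) = 2.6/(2·0.3017) = 4.308, so K_p = 18.56/9.7 = 1.91.

K_p = 1.91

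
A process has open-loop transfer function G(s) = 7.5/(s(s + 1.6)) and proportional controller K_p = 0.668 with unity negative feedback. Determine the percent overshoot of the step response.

30.1%

From 1 + K_pG(s) = 0: s² + 1.6s + 5.01 = 0 ⇒ ω_n = 2.238, ζ = 0.3574.
%OS = 100·exp(−πζ/√(1−ζ²)) = 100·exp(−π·0.3574/√0.8723) = 30.1%.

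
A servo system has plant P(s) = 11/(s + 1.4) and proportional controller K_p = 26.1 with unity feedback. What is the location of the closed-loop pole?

s = -288.5

Closed-loop transfer function: T(s) = K_p·P(s)/(1 + K_p·P(s)) = 287.1/(s + 1.4 + 287.1) = 287.1/(s + 288.5).
The closed-loop pole is at s = −288.5.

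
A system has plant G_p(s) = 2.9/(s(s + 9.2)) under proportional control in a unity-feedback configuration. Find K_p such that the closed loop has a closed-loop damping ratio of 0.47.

K_p = 33

Closed-loop characteristic equation: s² + 9.2s + K_p·2.9 = 0.
So ω_n = √(2.9K_p) and 2ζω_n = 9.2, giving ζ = 9.2/(2√(2.9K_p)).
Setting ζ = 0.47: √(2.9K_p) = 9.2/(2·0.47) = 9.787, so K_p = 95.79/2.9 = 33.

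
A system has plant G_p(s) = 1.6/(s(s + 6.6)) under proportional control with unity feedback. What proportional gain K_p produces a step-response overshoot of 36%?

K_p = 71.2

From %OS = 100·exp(−πζ/√(1−ζ²)) = 36%, ζ = −ln(0.36)/√(π²+ln²(0.36)) = 0.3093.
Characteristic equation s² + 6.6s + 1.6K_p = 0 gives ζ = 6.6/(2√(1.6K_p)).
Setting ζ = 0.3093: √(1.6K_p) = 6.6/(2·0.3093) = 10.67, so K_p = 113.9/1.6 = 71.2.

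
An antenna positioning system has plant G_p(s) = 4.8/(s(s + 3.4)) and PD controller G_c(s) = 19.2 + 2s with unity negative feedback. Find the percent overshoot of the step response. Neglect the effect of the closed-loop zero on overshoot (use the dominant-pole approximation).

5.55%

Forward path: (19.2 + 2s)·4.8/(s(s+3.4)). The closed-loop characteristic equation is s² + (3.4 + 4.8·2)s + 4.8·19.2 = 0.
That is s² + 13s + 92.16 = 0, so ω_n = 9.6 rad/s and ζ = 13/(2·9.6) = 0.6771.
%OS = 100·exp(−πζ/√(1−ζ²)) = 5.55%.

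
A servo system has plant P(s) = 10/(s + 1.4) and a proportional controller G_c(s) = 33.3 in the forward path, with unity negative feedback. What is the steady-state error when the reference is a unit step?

The loop is type 0. Static position error constant K_pos = G_c(0)·P(0) = 33.3·7.143 = 237.9.
Steady-state error to a unit step: e_ss = 1/(1+K_pos) = 1/238.9 = 0.00419.

0.00419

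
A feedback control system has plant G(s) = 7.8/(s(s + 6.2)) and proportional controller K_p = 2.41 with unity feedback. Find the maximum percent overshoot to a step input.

From 1 + K_pG(s) = 0: s² + 6.2s + 18.8 = 0 ⇒ ω_n = 4.336, ζ = 0.715.
%OS = 100·exp(−πζ/√(1−ζ²)) = 100·exp(−π·0.715/√0.4888) = 4.02%.

4.02%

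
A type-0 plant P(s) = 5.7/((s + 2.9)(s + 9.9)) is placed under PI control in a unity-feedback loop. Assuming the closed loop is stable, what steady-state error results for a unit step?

The PI controller's integrator makes the forward path type 1, so e_ss to a step is zero.

0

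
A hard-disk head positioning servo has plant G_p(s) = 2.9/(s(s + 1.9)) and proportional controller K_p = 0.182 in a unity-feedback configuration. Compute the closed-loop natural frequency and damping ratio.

ω_n = 0.726 rad/s, ζ = 1.31

1 + K_p·G_p(s) = 0 gives s² + 1.9s + 0.5278 = 0.
Matching s² + 2ζω_n s + ω_n²: ω_n = √0.5278 = 0.7265 rad/s and 2ζω_n = 1.9, so ζ = 1.9/(2·0.7265) = 1.31.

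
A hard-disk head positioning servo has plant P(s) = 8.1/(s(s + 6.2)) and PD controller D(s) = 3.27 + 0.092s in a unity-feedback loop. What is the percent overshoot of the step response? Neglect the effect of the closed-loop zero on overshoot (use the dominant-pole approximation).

5.66%

Forward path: (3.27 + 0.092s)·8.1/(s(s+6.2)). The closed-loop characteristic equation is s² + (6.2 + 8.1·0.092)s + 8.1·3.27 = 0.
That is s² + 6.945s + 26.49 = 0, so ω_n = 5.147 rad/s and ζ = 6.945/(2·5.147) = 0.6747.
%OS = 100·exp(−πζ/√(1−ζ²)) = 5.66%.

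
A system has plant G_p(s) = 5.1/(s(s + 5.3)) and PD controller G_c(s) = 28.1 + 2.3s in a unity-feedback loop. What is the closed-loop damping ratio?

Forward path: (28.1 + 2.3s)·5.1/(s(s+5.3)). The closed-loop characteristic equation is s² + (5.3 + 5.1·2.3)s + 5.1·28.1 = 0.
That is s² + 17.03s + 143.3 = 0, so ω_n = 11.97 rad/s and ζ = 17.03/(2·11.97) = 0.7113.

ζ = 0.711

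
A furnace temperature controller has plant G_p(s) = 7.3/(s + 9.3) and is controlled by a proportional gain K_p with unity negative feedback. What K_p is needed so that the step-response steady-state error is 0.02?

The loop is type 0, so e_ss(step) = 1/(1 + K_pos) with K_pos = K_p·G_p(0).
G_p(0) = 0.7849. Require 1/(1 + K_p·0.7849) = 0.02, so 1 + 0.7849·K_p = 50.
K_p = (50 − 1)/0.7849 = 62.4.

K_p = 62.4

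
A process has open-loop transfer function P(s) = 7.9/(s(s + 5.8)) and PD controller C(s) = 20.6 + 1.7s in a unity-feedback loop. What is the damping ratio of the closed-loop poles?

ζ = 0.754

Forward path: (20.6 + 1.7s)·7.9/(s(s+5.8)). The closed-loop characteristic equation is s² + (5.8 + 7.9·1.7)s + 7.9·20.6 = 0.
That is s² + 19.23s + 162.7 = 0, so ω_n = 12.76 rad/s and ζ = 19.23/(2·12.76) = 0.7537.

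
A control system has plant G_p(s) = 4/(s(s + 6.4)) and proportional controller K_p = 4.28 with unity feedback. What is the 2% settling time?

Closed-loop characteristic equation: s² + 6.4s + 17.12 = 0, so ω_n = 4.138 rad/s and ζ = 6.4/(2·4.138) = 0.7734.
2% settling time T_s ≈ 4/(ζω_n) = 4/3.2 = 1.25 s.

T_s ≈ 1.25 s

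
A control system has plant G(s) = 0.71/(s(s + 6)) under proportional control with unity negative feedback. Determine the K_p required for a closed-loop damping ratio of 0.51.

K_p = 48.7

Closed-loop characteristic equation: s² + 6s + K_p·0.71 = 0.
So ω_n = √(0.71K_p) and 2ζω_n = 6, giving ζ = 6/(2√(0.71K_p)).
Setting ζ = 0.51: √(0.71K_p) = 6/(2·0.51) = 5.882, so K_p = 34.6/0.71 = 48.7.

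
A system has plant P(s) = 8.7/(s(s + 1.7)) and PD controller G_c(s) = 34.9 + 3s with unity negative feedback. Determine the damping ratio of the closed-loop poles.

Forward path: (34.9 + 3s)·8.7/(s(s+1.7)). The closed-loop characteristic equation is s² + (1.7 + 8.7·3)s + 8.7·34.9 = 0.
That is s² + 27.8s + 303.6 = 0, so ω_n = 17.42 rad/s and ζ = 27.8/(2·17.42) = 0.7977.

ζ = 0.798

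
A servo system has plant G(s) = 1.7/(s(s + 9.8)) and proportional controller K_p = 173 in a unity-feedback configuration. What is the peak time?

T_p = 0.191 s

The closed-loop denominator s² + 9.8s + 294.1 gives ω_n = √294.1 = 17.15 and ζ = 9.8/(2ω_n) = 0.2857.
Damped frequency ω_d = ω_n√(1−ζ²) = 16.43 rad/s, so peak time T_p = π/ω_d = 0.191 s.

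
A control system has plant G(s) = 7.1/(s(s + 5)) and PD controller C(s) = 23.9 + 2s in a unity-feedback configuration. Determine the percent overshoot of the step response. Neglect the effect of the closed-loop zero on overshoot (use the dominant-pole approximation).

Forward path: (23.9 + 2s)·7.1/(s(s+5)). The closed-loop characteristic equation is s² + (5 + 7.1·2)s + 7.1·23.9 = 0.
That is s² + 19.2s + 169.7 = 0, so ω_n = 13.03 rad/s and ζ = 19.2/(2·13.03) = 0.737.
%OS = 100·exp(−πζ/√(1−ζ²)) = 3.25%.

3.25%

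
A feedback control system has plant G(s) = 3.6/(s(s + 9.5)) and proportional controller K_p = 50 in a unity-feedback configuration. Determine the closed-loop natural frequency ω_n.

ω_n = 13.4 rad/s

The closed-loop denominator is s(s+9.5) + 50·3.6 = s² + 9.5s + 180.
So ω_n² = 180 ⇒ ω_n = 13.42 rad/s, and ζ = 9.5/(2ω_n) = 0.354.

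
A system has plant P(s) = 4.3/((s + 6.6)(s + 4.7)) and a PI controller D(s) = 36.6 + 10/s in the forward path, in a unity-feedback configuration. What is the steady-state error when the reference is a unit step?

0

The open loop D(s)P(s) has a pole at the origin (type 1), so the static position error constant is infinite and e_ss = 1/(1+∞) = 0.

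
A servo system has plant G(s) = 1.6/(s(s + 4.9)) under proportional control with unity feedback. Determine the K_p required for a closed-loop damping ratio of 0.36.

K_p = 28.9

Closed-loop characteristic equation: s² + 4.9s + K_p·1.6 = 0.
So ω_n = √(1.6K_p) and 2ζω_n = 4.9, giving ζ = 4.9/(2√(1.6K_p)).
Setting ζ = 0.36: √(1.6K_p) = 4.9/(2·0.36) = 6.806, so K_p = 46.32/1.6 = 28.9.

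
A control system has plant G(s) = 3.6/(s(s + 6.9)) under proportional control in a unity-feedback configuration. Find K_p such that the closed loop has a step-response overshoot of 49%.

K_p = 67.4

From %OS = 100·exp(−πζ/√(1−ζ²)) = 49%, ζ = −ln(0.49)/√(π²+ln²(0.49)) = 0.2214.
Characteristic equation s² + 6.9s + 3.6K_p = 0 gives ζ = 6.9/(2√(3.6K_p)).
Setting ζ = 0.2214: √(3.6K_p) = 6.9/(2·0.2214) = 15.58, so K_p = 242.8/3.6 = 67.4.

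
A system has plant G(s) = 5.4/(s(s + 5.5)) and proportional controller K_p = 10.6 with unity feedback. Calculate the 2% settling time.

T_s ≈ 1.45 s

Closed-loop characteristic equation: s² + 5.5s + 57.24 = 0, so ω_n = 7.566 rad/s and ζ = 5.5/(2·7.566) = 0.3635.
2% settling time T_s ≈ 4/(ζω_n) = 4/2.75 = 1.45 s.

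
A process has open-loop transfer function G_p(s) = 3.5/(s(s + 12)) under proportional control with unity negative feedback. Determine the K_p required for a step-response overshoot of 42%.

K_p = 145

From %OS = 100·exp(−πζ/√(1−ζ²)) = 42%, ζ = −ln(0.42)/√(π²+ln²(0.42)) = 0.2662.
Characteristic equation s² + 12s + 3.5K_p = 0 gives ζ = 12/(2√(3.5K_p)).
Setting ζ = 0.2662: √(3.5K_p) = 12/(2·0.2662) = 22.54, so K_p = 508.1/3.5 = 145.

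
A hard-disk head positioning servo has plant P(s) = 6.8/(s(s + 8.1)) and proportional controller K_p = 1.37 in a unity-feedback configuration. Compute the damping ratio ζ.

The closed-loop denominator is s(s+8.1) + 1.37·6.8 = s² + 8.1s + 9.316.
So ω_n² = 9.316 ⇒ ω_n = 3.052 rad/s, and ζ = 8.1/(2ω_n) = 1.33.

ζ = 1.33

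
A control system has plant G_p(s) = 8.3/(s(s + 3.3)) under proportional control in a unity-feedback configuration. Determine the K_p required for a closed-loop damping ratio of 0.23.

Closed-loop characteristic equation: s² + 3.3s + K_p·8.3 = 0.
So ω_n = √(8.3K_p) and 2ζω_n = 3.3, giving ζ = 3.3/(2√(8.3K_p)).
Setting ζ = 0.23: √(8.3K_p) = 3.3/(2·0.23) = 7.174, so K_p = 51.47/8.3 = 6.2.

K_p = 6.2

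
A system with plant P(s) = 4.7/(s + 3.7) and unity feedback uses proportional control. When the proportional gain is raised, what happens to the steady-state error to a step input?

decrease

e_ss = 1/(1 + K_p·P(0)); a larger K_p raises the denominator, so e_ss decreases.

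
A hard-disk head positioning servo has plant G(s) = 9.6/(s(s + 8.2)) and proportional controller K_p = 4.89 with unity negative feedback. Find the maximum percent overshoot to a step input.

The closed-loop denominator s² + 8.2s + 46.94 gives ω_n = √46.94 = 6.852 and ζ = 8.2/(2ω_n) = 0.5984.
%OS = 100·exp(−πζ/√(1−ζ²)) = 100·exp(−π·0.5984/√0.6419) = 9.57%.

9.57%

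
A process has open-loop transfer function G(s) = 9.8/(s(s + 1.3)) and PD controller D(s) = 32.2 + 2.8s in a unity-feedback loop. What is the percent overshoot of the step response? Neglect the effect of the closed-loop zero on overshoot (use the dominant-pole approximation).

1.33%

Forward path: (32.2 + 2.8s)·9.8/(s(s+1.3)). The closed-loop characteristic equation is s² + (1.3 + 9.8·2.8)s + 9.8·32.2 = 0.
That is s² + 28.74s + 315.6 = 0, so ω_n = 17.76 rad/s and ζ = 28.74/(2·17.76) = 0.8089.
%OS = 100·exp(−πζ/√(1−ζ²)) = 1.33%.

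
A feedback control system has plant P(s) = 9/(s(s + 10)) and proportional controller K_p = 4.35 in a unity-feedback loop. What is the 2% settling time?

T_s ≈ 0.8 s

Closed-loop characteristic equation: s² + 10s + 39.15 = 0, so ω_n = 6.257 rad/s and ζ = 10/(2·6.257) = 0.7991.
2% settling time T_s ≈ 4/(ζω_n) = 4/5 = 0.8 s.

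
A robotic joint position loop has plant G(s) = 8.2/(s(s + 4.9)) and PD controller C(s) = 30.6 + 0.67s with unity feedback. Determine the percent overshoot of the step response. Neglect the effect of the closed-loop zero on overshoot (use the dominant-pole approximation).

Forward path: (30.6 + 0.67s)·8.2/(s(s+4.9)). The closed-loop characteristic equation is s² + (4.9 + 8.2·0.67)s + 8.2·30.6 = 0.
That is s² + 10.39s + 250.9 = 0, so ω_n = 15.84 rad/s and ζ = 10.39/(2·15.84) = 0.3281.
%OS = 100·exp(−πζ/√(1−ζ²)) = 33.6%.

33.6%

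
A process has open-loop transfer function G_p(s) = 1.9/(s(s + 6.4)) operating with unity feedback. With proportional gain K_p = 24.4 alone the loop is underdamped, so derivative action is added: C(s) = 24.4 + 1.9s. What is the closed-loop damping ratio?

Forward path: (24.4 + 1.9s)·1.9/(s(s+6.4)). The closed-loop characteristic equation is s² + (6.4 + 1.9·1.9)s + 1.9·24.4 = 0.
That is s² + 10.01s + 46.36 = 0, so ω_n = 6.809 rad/s and ζ = 10.01/(2·6.809) = 0.7351.

ζ = 0.735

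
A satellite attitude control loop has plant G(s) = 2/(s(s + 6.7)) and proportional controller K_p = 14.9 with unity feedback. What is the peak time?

T_p = 0.729 s

The closed-loop denominator s² + 6.7s + 29.8 gives ω_n = √29.8 = 5.459 and ζ = 6.7/(2ω_n) = 0.6137.
Damped frequency ω_d = ω_n√(1−ζ²) = 4.31 rad/s, so peak time T_p = π/ω_d = 0.729 s.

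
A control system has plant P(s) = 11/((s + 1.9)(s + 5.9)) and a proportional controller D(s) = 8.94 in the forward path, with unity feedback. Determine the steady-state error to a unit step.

The loop is type 0. Static position error constant K_pos = D(0)·P(0) = 8.94·0.9813 = 8.773.
Steady-state error to a unit step: e_ss = 1/(1+K_pos) = 1/9.773 = 0.102.

0.102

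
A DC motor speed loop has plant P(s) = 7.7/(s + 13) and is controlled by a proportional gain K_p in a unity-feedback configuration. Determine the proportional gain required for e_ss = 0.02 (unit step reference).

For a type-0 loop with proportional control, e_ss = 1/(1 + K_p·P(0)).
P(0) = 0.5923. Require 1/(1 + K_p·0.5923) = 0.02, so 1 + 0.5923·K_p = 50.
K_p = (50 − 1)/0.5923 = 82.7.

K_p = 82.7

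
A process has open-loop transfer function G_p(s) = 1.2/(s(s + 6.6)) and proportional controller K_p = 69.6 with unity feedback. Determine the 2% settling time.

T_s ≈ 1.21 s

Closed-loop characteristic equation: s² + 6.6s + 83.52 = 0, so ω_n = 9.139 rad/s and ζ = 6.6/(2·9.139) = 0.3611.
2% settling time T_s ≈ 4/(ζω_n) = 4/3.3 = 1.21 s.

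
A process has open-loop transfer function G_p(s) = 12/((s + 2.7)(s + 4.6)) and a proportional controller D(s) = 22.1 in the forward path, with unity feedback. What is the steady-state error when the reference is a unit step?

0.0447

The loop is type 0. Static position error constant K_pos = D(0)·G_p(0) = 22.1·0.9662 = 21.35.
Steady-state error to a unit step: e_ss = 1/(1+K_pos) = 1/22.35 = 0.0447.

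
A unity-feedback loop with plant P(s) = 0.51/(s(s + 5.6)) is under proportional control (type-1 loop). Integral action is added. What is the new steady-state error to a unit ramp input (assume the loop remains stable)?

0

The integrator raises the loop to type 2, so K_v → ∞ and e_ss to a ramp is zero.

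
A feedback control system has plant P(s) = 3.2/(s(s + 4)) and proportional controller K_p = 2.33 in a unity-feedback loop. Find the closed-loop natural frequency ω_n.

The closed-loop denominator is s(s+4) + 2.33·3.2 = s² + 4s + 7.456.
Matching s² + 2ζω_n s + ω_n²: ω_n = √7.456 = 2.731 rad/s and 2ζω_n = 4, so ζ = 4/(2·2.731) = 0.732.

ω_n = 2.73 rad/s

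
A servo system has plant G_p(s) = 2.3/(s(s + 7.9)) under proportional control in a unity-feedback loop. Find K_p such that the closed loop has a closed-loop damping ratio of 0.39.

K_p = 44.6

Closed-loop characteristic equation: s² + 7.9s + K_p·2.3 = 0.
So ω_n = √(2.3K_p) and 2ζω_n = 7.9, giving ζ = 7.9/(2√(2.3K_p)).
Setting ζ = 0.39: √(2.3K_p) = 7.9/(2·0.39) = 10.13, so K_p = 102.6/2.3 = 44.6.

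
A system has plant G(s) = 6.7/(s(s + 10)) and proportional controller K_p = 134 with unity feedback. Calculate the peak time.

T_p = 0.106 s

Closed-loop characteristic equation: s² + 10s + 897.8 = 0, so ω_n = 29.96 rad/s and ζ = 10/(2·29.96) = 0.1669.
Damped frequency ω_d = ω_n√(1−ζ²) = 29.54 rad/s, so peak time T_p = π/ω_d = 0.106 s.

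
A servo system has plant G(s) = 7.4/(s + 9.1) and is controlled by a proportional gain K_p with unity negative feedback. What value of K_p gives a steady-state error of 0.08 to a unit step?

The loop is type 0, so e_ss(step) = 1/(1 + K_pos) with K_pos = K_p·G(0).
G(0) = 0.8132. Require 1/(1 + K_p·0.8132) = 0.08, so 1 + 0.8132·K_p = 12.5.
K_p = (12.5 − 1)/0.8132 = 14.1.

K_p = 14.1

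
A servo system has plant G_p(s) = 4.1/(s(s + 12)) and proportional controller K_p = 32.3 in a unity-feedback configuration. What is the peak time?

The closed-loop denominator s² + 12s + 132.4 gives ω_n = √132.4 = 11.51 and ζ = 12/(2ω_n) = 0.5214.
Damped frequency ω_d = ω_n√(1−ζ²) = 9.82 rad/s, so peak time T_p = π/ω_d = 0.32 s.

T_p = 0.32 s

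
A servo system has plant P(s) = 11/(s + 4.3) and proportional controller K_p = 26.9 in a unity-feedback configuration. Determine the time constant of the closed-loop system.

Closed-loop transfer function: T(s) = K_p·P(s)/(1 + K_p·P(s)) = 295.9/(s + 4.3 + 295.9) = 295.9/(s + 300.2).
Time constant τ = 1/300.2 = 0.00333 s.

τ = 0.00333 s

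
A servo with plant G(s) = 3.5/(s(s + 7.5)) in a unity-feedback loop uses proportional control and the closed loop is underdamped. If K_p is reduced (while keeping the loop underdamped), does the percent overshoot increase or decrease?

decrease

ζ = 7.5/(2√(3.5K_p)) rises as K_p falls; higher damping means less overshoot.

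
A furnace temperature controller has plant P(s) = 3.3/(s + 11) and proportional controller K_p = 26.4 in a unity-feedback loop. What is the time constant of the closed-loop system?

Closed-loop transfer function: T(s) = K_p·P(s)/(1 + K_p·P(s)) = 87.12/(s + 11 + 87.12) = 87.12/(s + 98.12).
Time constant τ = 1/98.12 = 0.0102 s.

τ = 0.0102 s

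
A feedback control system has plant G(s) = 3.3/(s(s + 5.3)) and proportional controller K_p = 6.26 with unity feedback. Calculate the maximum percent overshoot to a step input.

10.5%

The closed-loop denominator s² + 5.3s + 20.66 gives ω_n = √20.66 = 4.545 and ζ = 5.3/(2ω_n) = 0.583.
%OS = 100·exp(−πζ/√(1−ζ²)) = 100·exp(−π·0.583/√0.6601) = 10.5%.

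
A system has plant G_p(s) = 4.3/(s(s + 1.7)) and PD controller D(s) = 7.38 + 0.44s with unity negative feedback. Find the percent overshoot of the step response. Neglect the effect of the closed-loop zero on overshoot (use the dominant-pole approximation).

Forward path: (7.38 + 0.44s)·4.3/(s(s+1.7)). The closed-loop characteristic equation is s² + (1.7 + 4.3·0.44)s + 4.3·7.38 = 0.
That is s² + 3.592s + 31.73 = 0, so ω_n = 5.633 rad/s and ζ = 3.592/(2·5.633) = 0.3188.
%OS = 100·exp(−πζ/√(1−ζ²)) = 34.8%.

34.8%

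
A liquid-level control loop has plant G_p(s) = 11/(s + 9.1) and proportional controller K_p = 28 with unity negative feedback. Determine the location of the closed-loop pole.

Closed-loop transfer function: T(s) = K_p·G_p(s)/(1 + K_p·G_p(s)) = 308/(s + 9.1 + 308) = 308/(s + 317.1).
The closed-loop pole is at s = −317.1.

s = -317.1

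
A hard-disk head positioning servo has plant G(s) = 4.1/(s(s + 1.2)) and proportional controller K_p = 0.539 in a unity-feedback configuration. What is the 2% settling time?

T_s ≈ 6.67 s

The closed-loop denominator s² + 1.2s + 2.21 gives ω_n = √2.21 = 1.487 and ζ = 1.2/(2ω_n) = 0.4036.
2% settling time T_s ≈ 4/(ζω_n) = 4/0.6 = 6.67 s.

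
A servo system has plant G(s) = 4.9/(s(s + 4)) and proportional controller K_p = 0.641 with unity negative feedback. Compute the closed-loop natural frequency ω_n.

1 + K_p·G(s) = 0 gives s² + 4s + 3.141 = 0.
So ω_n² = 3.141 ⇒ ω_n = 1.772 rad/s, and ζ = 4/(2ω_n) = 1.13.

ω_n = 1.77 rad/s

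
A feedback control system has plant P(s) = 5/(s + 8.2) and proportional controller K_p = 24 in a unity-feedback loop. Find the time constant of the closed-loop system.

Closed-loop transfer function: T(s) = K_p·P(s)/(1 + K_p·P(s)) = 120/(s + 8.2 + 120) = 120/(s + 128.2).
Time constant τ = 1/128.2 = 0.0078 s.

τ = 0.0078 s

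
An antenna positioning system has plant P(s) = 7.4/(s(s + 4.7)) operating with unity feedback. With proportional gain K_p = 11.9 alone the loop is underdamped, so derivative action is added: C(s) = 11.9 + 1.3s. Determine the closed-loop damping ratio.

ζ = 0.763

Forward path: (11.9 + 1.3s)·7.4/(s(s+4.7)). The closed-loop characteristic equation is s² + (4.7 + 7.4·1.3)s + 7.4·11.9 = 0.
That is s² + 14.32s + 88.06 = 0, so ω_n = 9.384 rad/s and ζ = 14.32/(2·9.384) = 0.763.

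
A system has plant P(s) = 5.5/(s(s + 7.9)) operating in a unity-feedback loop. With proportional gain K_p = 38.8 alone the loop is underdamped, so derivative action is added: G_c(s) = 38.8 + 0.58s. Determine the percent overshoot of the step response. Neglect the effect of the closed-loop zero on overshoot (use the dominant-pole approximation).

27.6%

Forward path: (38.8 + 0.58s)·5.5/(s(s+7.9)). The closed-loop characteristic equation is s² + (7.9 + 5.5·0.58)s + 5.5·38.8 = 0.
That is s² + 11.09s + 213.4 = 0, so ω_n = 14.61 rad/s and ζ = 11.09/(2·14.61) = 0.3796.
%OS = 100·exp(−πζ/√(1−ζ²)) = 27.6%.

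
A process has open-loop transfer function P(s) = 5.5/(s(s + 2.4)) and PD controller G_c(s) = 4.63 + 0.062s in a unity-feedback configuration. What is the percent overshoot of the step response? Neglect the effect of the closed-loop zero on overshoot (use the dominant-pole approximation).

41.2%

Forward path: (4.63 + 0.062s)·5.5/(s(s+2.4)). The closed-loop characteristic equation is s² + (2.4 + 5.5·0.062)s + 5.5·4.63 = 0.
That is s² + 2.741s + 25.46 = 0, so ω_n = 5.046 rad/s and ζ = 2.741/(2·5.046) = 0.2716.
%OS = 100·exp(−πζ/√(1−ζ²)) = 41.2%.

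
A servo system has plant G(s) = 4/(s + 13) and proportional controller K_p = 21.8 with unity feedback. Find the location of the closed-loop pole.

s = -100.2

Closed-loop transfer function: T(s) = K_p·G(s)/(1 + K_p·G(s)) = 87.2/(s + 13 + 87.2) = 87.2/(s + 100.2).
The closed-loop pole is at s = −100.2.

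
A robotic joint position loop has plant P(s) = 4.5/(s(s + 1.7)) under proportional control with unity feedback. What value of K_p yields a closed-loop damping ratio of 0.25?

K_p = 2.57

Closed-loop characteristic equation: s² + 1.7s + K_p·4.5 = 0.
So ω_n = √(4.5K_p) and 2ζω_n = 1.7, giving ζ = 1.7/(2√(4.5K_p)).
Setting ζ = 0.25: √(4.5K_p) = 1.7/(2·0.25) = 3.4, so K_p = 11.56/4.5 = 2.57.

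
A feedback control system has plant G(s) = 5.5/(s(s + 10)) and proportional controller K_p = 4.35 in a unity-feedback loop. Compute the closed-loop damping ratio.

With unity feedback the closed-loop characteristic equation is s² + 10s + 4.35·5.5 = s² + 10s + 23.92 = 0.
So ω_n² = 23.92 ⇒ ω_n = 4.891 rad/s, and ζ = 10/(2ω_n) = 1.02.

ζ = 1.02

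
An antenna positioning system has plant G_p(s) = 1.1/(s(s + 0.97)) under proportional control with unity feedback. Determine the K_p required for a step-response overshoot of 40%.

K_p = 2.73

From %OS = 100·exp(−πζ/√(1−ζ²)) = 40%, ζ = −ln(0.4)/√(π²+ln²(0.4)) = 0.28.
Characteristic equation s² + 0.97s + 1.1K_p = 0 gives ζ = 0.97/(2√(1.1K_p)).
Setting ζ = 0.28: √(1.1K_p) = 0.97/(2·0.28) = 1.732, so K_p = 3/1.1 = 2.73.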